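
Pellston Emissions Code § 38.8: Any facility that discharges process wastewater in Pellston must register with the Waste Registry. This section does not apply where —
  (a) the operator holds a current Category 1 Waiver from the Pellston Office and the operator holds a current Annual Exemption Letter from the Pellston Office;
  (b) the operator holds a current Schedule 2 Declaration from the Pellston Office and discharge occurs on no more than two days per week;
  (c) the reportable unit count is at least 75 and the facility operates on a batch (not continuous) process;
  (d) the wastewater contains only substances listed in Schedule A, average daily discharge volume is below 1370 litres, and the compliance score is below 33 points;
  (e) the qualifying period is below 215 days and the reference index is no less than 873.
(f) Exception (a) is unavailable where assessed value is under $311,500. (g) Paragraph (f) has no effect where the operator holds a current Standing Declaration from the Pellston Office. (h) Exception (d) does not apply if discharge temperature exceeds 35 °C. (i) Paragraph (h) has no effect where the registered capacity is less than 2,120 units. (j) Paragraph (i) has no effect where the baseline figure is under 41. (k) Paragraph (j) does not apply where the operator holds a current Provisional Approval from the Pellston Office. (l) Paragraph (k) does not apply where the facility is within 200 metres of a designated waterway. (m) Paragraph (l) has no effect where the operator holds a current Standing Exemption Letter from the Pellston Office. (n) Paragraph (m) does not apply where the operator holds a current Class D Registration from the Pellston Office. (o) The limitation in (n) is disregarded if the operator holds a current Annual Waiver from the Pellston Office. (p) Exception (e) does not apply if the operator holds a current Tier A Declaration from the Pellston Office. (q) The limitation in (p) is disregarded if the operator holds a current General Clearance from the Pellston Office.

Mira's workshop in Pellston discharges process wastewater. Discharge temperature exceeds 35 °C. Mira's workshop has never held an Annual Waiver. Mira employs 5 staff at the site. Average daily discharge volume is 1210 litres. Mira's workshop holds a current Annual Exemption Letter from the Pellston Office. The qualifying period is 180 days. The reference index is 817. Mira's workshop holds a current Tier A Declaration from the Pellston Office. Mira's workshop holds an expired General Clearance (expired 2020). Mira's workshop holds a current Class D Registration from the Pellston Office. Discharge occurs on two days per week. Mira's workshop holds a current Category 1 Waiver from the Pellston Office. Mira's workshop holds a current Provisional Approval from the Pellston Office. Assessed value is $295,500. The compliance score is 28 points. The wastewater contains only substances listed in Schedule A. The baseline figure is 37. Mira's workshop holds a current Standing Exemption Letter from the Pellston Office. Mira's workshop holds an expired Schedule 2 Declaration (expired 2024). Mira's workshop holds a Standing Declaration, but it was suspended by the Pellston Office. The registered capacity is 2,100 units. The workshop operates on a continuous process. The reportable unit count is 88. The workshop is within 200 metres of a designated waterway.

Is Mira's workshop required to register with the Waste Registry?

Exception (a) is satisfied on its face — a current Category 1 Waiver is held; a current Annual Exemption Letter is held. However, paragraphs (f)–(g) must be considered: (f) operates — assessed value is $295,500, under the $311,500 limit. (g) is inapplicable (the Standing Declaration is not current), so (f) stands. So (a) is unavailable.
Exception (b) fails — no current Schedule 2 Declaration is held.
Exception (c) requires that the facility operates on a batch (not continuous) process; but the facility operates on a continuous process, so (c) is unavailable.
All of (d)'s requirements are met (the wastewater is Schedule-A-only; average daily discharge volume is 1210 litres, below the 1370 litres limit; the compliance score is 28 points, below the 33 points limit). Turning to paragraphs (h)–(o): (h) operates against (d): discharge temperature exceeds 35 °C. (i) applies (the registered capacity is 2,100 units, less than the 2,120 units limit), but is overridden by (j): (j) operates against (i): the baseline figure is 37, under the 41 limit. (k) operates (a current Provisional Approval is held), but is displaced by (l): (l) operates against (k): the workshop is within 200 m of a designated waterway. (m) operates (a current Standing Exemption Letter is held), but yields to (n): (n) applies — a current Class D Registration is held. (o) is not engaged (there is no Annual Waiver in force), so (n) stands. Exception (d) does not apply.
Exception (e) requires that the reference index is no less than 873; but the reference index is 817, short of 873, so (e) is unavailable.
No exception applies. The general rule governs.

Yes — Mira's workshop must register with the Waste Registry.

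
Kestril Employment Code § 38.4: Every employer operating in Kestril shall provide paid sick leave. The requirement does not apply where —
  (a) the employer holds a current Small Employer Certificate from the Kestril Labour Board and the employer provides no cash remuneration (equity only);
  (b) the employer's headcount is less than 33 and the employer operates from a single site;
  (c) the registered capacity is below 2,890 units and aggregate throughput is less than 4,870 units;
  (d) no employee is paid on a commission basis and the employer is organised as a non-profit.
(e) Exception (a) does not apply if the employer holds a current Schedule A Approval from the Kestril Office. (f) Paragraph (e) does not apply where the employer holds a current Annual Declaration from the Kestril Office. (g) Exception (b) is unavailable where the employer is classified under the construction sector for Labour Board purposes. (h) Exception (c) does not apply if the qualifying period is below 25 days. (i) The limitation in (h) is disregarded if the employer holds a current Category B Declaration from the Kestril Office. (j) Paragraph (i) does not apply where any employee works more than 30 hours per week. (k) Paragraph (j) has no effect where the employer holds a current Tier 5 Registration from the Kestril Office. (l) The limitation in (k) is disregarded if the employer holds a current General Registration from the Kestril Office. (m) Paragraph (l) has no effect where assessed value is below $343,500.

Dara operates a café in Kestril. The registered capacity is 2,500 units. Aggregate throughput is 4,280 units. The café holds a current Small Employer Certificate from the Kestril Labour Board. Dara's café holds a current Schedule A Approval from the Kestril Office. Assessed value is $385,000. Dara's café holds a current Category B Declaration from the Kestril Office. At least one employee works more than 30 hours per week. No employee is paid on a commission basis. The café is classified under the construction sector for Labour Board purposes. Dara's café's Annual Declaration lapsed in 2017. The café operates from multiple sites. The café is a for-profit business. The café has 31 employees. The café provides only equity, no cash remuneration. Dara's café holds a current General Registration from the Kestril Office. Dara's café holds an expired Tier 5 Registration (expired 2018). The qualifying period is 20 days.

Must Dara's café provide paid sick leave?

All of (a)'s requirements are met (a current Small Employer Certificate is held; remuneration is equity-only). However, paragraphs (e)–(f) must be considered: (e) operates against (a): a current Schedule A Approval is held. (f), which would lift (e), is not engaged — there is no Annual Declaration in force. (a) is therefore removed.
Exception (b) fails — the employer operates from multiple sites.
Exception (c)'s conditions are all satisfied: the registered capacity is 2,500 units, below the 2,890 units limit; aggregate throughput is 4,280 units, less than the 4,870 units limit. However, paragraphs (h)–(m) must be considered: (h) operates against (c): the qualifying period is 20 days, below the 25 days limit. (i) is triggered (a current Category B Declaration is held), but is itself disapplied by (j): (j) operates — at least one employee exceeds 30 hours/week. (k), which would lift (j), does not operate here — the Tier 5 Registration is not current. Exception (c) does not apply.
Exception (d) does not apply: the employer is for-profit.
None of the exceptions is available; § 38.4 applies in full.

Yes — Dara's café must provide paid sick leave.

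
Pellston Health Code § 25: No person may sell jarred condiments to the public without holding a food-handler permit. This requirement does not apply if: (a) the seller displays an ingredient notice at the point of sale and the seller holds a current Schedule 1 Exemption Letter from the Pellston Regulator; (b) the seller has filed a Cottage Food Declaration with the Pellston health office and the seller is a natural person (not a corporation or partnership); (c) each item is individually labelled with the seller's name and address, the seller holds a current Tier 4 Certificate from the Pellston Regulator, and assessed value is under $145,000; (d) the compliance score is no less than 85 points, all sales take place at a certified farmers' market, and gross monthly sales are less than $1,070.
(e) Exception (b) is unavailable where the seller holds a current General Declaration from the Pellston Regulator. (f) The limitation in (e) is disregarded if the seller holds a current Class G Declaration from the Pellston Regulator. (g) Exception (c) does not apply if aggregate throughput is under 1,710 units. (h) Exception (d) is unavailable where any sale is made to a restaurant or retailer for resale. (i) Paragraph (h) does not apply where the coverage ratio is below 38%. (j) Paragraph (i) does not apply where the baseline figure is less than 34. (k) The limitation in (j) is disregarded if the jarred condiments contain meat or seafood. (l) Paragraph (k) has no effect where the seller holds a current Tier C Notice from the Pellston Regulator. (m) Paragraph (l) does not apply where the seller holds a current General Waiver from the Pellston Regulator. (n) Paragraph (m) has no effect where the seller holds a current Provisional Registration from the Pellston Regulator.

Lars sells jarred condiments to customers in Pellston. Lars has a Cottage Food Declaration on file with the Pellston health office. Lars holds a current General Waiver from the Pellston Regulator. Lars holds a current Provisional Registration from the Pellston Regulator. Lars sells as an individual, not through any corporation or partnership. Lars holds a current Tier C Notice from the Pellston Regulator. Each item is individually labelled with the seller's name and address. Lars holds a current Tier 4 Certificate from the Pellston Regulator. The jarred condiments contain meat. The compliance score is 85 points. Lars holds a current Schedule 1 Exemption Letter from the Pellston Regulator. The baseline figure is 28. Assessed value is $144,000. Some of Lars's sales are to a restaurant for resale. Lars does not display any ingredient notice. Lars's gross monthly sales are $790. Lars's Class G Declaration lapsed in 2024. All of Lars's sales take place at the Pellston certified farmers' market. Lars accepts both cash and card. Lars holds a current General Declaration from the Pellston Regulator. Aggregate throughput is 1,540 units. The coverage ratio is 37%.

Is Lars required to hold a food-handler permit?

Exception (a) does not apply: no ingredient notice is displayed.
Exception (b) is satisfied on its face — a Cottage Food Declaration is on file; the seller is a natural person. But: (e) operates against (b): a current General Declaration is held. (f) is not triggered (the Class G Declaration is not current), so (e) stands. So (b) is unavailable.
All of (c)'s requirements are met (items are individually labelled; a current Tier 4 Certificate is held; assessed value is $144,000, under the $145,000 limit). Turning to paragraph (g): (g) operates against (c): aggregate throughput is 1,540 units, under the 1,710 units limit. So (c) is unavailable.
All of (d)'s requirements are met (the compliance score is 85 points, meeting the 85 points threshold; all sales are at a certified farmers' market; gross monthly sales are $790, less than the $1,070 limit). But: (h) applies — some sales are to a restaurant for resale. (i) is engaged (the coverage ratio is 37%, below the 38% limit), but yields to (j): (j) is triggered — the baseline figure is 28, less than the 34 limit. (k) would limit (j) — the jarred condiments contain meat — but (l) sets (k) aside: (l) operates against (k): a current Tier C Notice is held. (m) would limit (l) — a current General Waiver is held — but (n) sets (m) aside: (n) is engaged — a current Provisional Registration is held. (d) is therefore removed.
No exception is made out. Lars falls within the general rule.

Yes — Lars must hold a food-handler permit.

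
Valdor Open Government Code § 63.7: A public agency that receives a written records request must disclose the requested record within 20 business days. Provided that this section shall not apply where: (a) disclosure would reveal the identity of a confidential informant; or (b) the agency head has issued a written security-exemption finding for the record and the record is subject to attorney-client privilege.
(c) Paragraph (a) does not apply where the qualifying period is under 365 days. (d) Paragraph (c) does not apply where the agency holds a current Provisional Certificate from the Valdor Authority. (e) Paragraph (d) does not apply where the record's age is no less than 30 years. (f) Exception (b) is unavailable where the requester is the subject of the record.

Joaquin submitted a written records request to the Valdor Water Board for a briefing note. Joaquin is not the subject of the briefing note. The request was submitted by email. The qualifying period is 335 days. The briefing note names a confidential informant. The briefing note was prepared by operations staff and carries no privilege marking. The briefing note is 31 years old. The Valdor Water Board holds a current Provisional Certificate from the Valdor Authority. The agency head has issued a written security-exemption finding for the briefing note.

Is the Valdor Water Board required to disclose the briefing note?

Exception (a): the briefing note names a confidential informant — every condition holds. Turning to paragraphs (c)–(e): (c) applies — the qualifying period is 335 days, under the 365 days limit. (d) is engaged (a current Provisional Certificate is held), but is set aside by (e): (e) operates against (d): the record's age is 31 years, meeting the 30 years threshold. (a) is therefore removed.
Exception (b) requires that the record is subject to attorney-client privilege; but the briefing note carries no privilege marking, so (b) is unavailable.
Every exception is unavailable, so the rule governs.

Yes — the Valdor Water Board must disclose the briefing note.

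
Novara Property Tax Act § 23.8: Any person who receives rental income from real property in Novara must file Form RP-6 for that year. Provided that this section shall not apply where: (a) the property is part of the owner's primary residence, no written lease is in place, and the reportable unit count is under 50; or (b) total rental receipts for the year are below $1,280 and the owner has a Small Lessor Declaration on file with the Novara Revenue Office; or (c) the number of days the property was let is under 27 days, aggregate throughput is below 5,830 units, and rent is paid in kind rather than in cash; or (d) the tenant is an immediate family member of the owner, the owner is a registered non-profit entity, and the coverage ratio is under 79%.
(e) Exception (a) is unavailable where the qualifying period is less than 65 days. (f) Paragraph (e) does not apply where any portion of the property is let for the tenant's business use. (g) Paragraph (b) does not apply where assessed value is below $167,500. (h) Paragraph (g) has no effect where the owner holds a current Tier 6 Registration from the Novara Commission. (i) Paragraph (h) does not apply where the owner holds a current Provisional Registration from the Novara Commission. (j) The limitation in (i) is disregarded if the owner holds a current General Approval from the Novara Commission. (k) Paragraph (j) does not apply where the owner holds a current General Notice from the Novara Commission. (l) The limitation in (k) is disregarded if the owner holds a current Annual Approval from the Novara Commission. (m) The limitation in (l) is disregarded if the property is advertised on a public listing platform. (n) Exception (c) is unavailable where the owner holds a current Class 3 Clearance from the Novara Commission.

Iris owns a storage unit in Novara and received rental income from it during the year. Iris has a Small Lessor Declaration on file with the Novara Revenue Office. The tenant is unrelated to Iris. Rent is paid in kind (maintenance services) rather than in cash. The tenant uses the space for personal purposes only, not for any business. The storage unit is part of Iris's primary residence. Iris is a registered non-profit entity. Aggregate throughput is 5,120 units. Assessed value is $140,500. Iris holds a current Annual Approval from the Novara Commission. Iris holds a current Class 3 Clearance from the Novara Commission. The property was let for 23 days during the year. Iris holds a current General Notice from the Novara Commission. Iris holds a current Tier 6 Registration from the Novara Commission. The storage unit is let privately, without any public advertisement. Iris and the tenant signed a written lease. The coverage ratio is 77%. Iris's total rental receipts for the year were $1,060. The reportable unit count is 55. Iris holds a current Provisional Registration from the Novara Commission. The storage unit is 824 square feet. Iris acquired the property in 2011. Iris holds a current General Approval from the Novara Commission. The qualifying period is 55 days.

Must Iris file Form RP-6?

No — exception (b) applies; Iris is not required to file Form RP-6.

Exception (a) fails — a written lease is in place.
Exception (b) is satisfied on its face — total rental receipts for the year are $1,060, below the $1,280 limit; a Small Lessor Declaration is on file. As to paragraphs (g)–(m): (g) would limit (b) — assessed value is $140,500, below the $167,500 limit — but (h) sets (g) aside: (h) is engaged — a current Tier 6 Registration is held. (i) is triggered (a current Provisional Registration is held), but yields to (j): (j) operates against (i): a current General Approval is held. (k) would limit (j) — a current General Notice is held — but (l) sets (k) aside: (l) operates against (k): a current Annual Approval is held. (m), which would lift (l), is inapplicable — the property is let privately without advertisement. Exception (b) stands.
Exception (c) is satisfied on its face — the number of days the property was let is 23 days, under the 27 days limit; aggregate throughput is 5,120 units, below the 5,830 units limit; rent is paid in kind. Turning to paragraph (n): (n) operates against (c): a current Class 3 Clearance is held. (c) is therefore removed.
Exception (d) does not apply: the tenant is unrelated to the owner.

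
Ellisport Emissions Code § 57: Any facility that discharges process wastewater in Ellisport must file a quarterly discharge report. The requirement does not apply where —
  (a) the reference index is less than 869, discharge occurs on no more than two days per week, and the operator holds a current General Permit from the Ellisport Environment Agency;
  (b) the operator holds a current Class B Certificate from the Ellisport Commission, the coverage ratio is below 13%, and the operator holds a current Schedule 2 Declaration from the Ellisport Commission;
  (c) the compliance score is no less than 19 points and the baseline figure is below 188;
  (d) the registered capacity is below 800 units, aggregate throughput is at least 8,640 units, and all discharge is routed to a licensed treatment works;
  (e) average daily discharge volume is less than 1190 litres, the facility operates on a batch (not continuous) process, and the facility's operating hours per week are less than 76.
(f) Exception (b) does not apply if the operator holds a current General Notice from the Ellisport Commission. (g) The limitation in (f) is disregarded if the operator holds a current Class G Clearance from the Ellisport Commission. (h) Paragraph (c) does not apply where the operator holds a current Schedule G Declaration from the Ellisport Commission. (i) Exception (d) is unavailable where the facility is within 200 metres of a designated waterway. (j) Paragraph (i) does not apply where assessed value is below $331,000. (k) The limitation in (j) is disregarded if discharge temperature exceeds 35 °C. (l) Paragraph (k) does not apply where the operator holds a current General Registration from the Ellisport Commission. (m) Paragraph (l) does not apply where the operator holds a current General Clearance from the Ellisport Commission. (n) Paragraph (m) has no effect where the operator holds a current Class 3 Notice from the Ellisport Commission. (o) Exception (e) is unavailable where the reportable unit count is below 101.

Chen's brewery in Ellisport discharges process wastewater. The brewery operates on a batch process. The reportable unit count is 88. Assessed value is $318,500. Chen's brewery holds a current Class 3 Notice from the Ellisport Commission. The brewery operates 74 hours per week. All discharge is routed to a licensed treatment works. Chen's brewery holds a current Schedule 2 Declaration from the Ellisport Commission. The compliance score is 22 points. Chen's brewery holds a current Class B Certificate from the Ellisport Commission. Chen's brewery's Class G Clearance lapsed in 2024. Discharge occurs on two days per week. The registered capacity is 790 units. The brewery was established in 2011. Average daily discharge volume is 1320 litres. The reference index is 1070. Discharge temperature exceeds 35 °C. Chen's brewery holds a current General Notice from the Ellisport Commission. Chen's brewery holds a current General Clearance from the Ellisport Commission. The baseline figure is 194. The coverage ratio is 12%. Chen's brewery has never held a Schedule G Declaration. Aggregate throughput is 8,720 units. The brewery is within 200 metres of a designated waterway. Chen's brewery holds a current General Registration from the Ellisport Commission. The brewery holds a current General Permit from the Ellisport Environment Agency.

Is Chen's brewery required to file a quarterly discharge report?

No — exception (d) applies; Chen's brewery is not required to file a quarterly discharge report.

Exception (a) requires that the reference index is less than 869; but the reference index is 1,070, not less than 869, so (a) is unavailable.
Exception (b): a current Class B Certificate is held; the coverage ratio is 12%, below the 13% limit; a current Schedule 2 Declaration is held — every condition holds. But applying paragraphs (f)–(g): (f) operates against (b): a current General Notice is held. (g) is inapplicable (no current Class G Clearance is held), so (f) stands. (b) is therefore removed.
Exception (c) requires that the baseline figure is below 188; but the baseline figure is 194, not below 188, so (c) is unavailable.
Exception (d)'s conditions are all satisfied: the registered capacity is 790 units, below the 800 units limit; aggregate throughput is 8,720 units, meeting the 8,640 units threshold; discharge is routed to a licensed treatment works. Under paragraphs (i)–(n): (i) is engaged (the brewery is within 200 m of a designated waterway), but is displaced by (j): (j) is engaged — assessed value is $318,500, below the $331,000 limit. (k) would limit (j) — discharge temperature exceeds 35 °C — but (l) sets (k) aside: (l) operates against (k): a current General Registration is held. (m) would limit (l) — a current General Clearance is held — but (n) sets (m) aside: (n) is triggered — a current Class 3 Notice is held. Exception (d) stands.
Exception (e) fails — average daily discharge volume is 1320 litres, not less than 1190 litres.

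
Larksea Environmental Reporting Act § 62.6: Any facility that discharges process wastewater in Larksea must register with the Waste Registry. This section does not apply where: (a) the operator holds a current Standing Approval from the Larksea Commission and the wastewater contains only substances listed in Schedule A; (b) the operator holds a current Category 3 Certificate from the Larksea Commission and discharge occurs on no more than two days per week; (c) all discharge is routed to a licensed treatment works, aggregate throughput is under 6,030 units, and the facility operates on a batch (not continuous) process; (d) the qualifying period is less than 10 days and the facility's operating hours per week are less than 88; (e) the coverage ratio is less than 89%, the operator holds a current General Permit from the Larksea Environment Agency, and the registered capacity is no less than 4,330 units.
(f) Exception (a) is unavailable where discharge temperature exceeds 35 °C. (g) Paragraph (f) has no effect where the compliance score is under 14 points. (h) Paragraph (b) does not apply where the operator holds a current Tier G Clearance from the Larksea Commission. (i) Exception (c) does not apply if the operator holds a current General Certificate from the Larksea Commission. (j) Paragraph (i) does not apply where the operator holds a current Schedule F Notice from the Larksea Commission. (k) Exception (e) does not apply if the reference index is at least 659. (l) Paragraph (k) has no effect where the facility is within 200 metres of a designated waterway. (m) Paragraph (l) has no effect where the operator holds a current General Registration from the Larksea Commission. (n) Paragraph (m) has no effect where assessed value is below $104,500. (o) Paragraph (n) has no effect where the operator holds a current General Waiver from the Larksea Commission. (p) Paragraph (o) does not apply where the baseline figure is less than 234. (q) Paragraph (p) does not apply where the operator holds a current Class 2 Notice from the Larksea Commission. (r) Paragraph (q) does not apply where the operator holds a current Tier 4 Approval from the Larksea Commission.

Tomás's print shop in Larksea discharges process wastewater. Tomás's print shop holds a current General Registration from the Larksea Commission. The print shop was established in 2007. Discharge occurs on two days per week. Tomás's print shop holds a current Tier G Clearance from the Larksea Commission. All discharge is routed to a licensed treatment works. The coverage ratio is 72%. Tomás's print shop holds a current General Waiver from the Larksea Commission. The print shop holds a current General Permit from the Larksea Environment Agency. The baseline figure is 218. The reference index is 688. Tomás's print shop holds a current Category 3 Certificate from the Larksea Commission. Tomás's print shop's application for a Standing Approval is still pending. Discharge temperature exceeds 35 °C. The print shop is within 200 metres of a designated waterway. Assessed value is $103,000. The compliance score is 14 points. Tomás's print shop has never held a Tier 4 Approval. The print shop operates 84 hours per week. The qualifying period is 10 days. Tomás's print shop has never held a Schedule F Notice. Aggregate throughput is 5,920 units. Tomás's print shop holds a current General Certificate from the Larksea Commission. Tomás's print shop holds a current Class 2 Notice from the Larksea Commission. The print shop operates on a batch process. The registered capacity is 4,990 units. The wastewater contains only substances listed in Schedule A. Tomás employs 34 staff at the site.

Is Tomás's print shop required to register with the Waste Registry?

Yes — Tomás's print shop must register with the Waste Registry.

Exception (a) does not apply: there is no Standing Approval in force.
All of (b)'s requirements are met (a current Category 3 Certificate is held; discharge occurs on no more than two days per week). However, paragraph (h) must be considered: (h) operates against (b): a current Tier G Clearance is held. (b) is therefore removed.
All of (c)'s requirements are met (discharge is routed to a licensed treatment works; aggregate throughput is 5,920 units, under the 6,030 units limit; the facility operates on a batch process). Turning to paragraphs (i)–(j): (i) operates — a current General Certificate is held. (j), which would lift (i), is inapplicable — the Schedule F Notice is not current. Exception (c) does not apply.
Exception (d) requires that the qualifying period is less than 10 days; but the qualifying period is 10 days, not less than 10 days, so (d) is unavailable.
All of (e)'s requirements are met (the coverage ratio is 72%, less than the 89% limit; a current General Permit is held; the registered capacity is 4,990 units, meeting the 4,330 units threshold). But applying paragraphs (k)–(r): (k) operates against (e): the reference index is 688, meeting the 659 threshold. (l) is triggered (the print shop is within 200 m of a designated waterway), but is set aside by (m): (m) operates against (l): a current General Registration is held. (n) operates (assessed value is $103,000, below the $104,500 limit), but is itself disapplied by (o): (o) operates — a current General Waiver is held. (p) would limit (o) — the baseline figure is 218, less than the 234 limit — but (q) sets (p) aside: (q) applies — a current Class 2 Notice is held. (r), which would lift (q), is not triggered — the Tier 4 Approval is not current. (e) is therefore removed.
None of the exceptions is available; § 62.6 applies in full.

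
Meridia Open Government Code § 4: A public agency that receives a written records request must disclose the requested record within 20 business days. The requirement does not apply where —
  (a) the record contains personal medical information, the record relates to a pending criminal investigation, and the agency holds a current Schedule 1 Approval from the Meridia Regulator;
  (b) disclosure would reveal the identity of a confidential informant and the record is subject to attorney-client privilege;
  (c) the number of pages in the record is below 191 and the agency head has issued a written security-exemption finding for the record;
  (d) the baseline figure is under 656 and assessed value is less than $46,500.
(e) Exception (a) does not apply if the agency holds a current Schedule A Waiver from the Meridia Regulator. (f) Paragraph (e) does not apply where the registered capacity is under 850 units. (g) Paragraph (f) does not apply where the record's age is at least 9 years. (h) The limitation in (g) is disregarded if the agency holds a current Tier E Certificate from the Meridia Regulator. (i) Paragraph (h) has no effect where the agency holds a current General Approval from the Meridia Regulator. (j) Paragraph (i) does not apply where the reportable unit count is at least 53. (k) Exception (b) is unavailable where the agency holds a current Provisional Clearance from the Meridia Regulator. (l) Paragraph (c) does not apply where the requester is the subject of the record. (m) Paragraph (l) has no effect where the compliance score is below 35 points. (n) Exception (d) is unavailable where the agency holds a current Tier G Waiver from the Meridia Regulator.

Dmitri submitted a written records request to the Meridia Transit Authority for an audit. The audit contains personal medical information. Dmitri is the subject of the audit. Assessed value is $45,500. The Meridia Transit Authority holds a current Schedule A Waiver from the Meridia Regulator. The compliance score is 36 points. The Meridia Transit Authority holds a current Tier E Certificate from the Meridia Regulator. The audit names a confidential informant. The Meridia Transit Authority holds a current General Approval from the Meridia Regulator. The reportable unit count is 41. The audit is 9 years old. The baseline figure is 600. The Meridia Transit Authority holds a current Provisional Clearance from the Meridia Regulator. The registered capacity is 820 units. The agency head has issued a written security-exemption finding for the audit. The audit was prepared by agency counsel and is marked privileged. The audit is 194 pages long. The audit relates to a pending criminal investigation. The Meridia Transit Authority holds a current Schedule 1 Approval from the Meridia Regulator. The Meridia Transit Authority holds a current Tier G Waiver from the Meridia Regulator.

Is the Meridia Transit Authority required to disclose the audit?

Yes — the Meridia Transit Authority must disclose the audit.

All of (a)'s requirements are met (the audit contains personal medical information; the audit relates to a pending investigation; a current Schedule 1 Approval is held). But applying paragraphs (e)–(j): (e) applies — a current Schedule A Waiver is held. (f) is engaged (the registered capacity is 820 units, under the 850 units limit), but is set aside by (g): (g) operates against (f): the record's age is 9 years, meeting the 9 years threshold. (h) would limit (g) — a current Tier E Certificate is held — but (i) sets (h) aside: (i) operates against (h): a current General Approval is held. (j) does not operate here (the reportable unit count is 41, short of 53), so (i) stands. (a) is therefore removed.
Exception (b) is satisfied on its face — the audit names a confidential informant; the audit is privileged. Turning to paragraph (k): (k) operates against (b): a current Provisional Clearance is held. So (b) is unavailable.
Exception (c) does not apply: the number of pages in the record is 194, not below 191.
Exception (d)'s conditions are all satisfied: the baseline figure is 600, under the 656 limit; assessed value is $45,500, less than the $46,500 limit. However, paragraph (n) must be considered: (n) applies — a current Tier G Waiver is held. So (d) is unavailable.
Every exception is unavailable, so the rule governs.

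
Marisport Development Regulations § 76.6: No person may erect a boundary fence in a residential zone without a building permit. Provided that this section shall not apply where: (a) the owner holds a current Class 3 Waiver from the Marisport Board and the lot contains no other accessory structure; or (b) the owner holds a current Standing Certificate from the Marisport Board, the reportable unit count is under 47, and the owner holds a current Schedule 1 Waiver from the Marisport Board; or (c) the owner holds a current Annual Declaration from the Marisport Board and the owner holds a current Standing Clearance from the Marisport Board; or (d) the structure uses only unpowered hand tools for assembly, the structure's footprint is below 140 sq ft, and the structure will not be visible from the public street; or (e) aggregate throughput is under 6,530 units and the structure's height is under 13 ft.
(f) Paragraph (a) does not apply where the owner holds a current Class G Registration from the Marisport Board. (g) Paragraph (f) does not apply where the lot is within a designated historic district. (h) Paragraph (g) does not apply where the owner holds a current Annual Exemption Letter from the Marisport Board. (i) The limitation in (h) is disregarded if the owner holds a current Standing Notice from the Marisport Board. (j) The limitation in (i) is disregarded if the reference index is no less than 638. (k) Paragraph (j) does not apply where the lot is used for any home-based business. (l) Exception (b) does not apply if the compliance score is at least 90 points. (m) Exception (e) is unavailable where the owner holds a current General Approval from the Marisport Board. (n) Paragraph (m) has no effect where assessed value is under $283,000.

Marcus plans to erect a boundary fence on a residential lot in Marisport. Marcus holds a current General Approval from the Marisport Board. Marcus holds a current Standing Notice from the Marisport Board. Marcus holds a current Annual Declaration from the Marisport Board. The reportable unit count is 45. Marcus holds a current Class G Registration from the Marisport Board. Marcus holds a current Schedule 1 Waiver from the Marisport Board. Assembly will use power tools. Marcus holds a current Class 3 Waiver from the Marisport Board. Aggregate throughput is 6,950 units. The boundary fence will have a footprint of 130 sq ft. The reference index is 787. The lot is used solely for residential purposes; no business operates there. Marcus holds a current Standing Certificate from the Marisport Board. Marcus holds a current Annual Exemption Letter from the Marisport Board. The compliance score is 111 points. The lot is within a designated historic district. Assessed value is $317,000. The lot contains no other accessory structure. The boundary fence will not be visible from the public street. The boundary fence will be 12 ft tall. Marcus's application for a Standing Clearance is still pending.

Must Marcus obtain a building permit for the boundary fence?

Yes — Marcus must obtain a building permit.

Exception (a): a current Class 3 Waiver is held; the lot has no other accessory structure — every condition holds. Turning to paragraphs (f)–(k): (f) applies — a current Class G Registration is held. (g) operates (the lot is in a historic district), but is displaced by (h): (h) operates against (g): a current Annual Exemption Letter is held. (i) operates (a current Standing Notice is held), but is overridden by (j): (j) operates against (i): the reference index is 787, meeting the 638 threshold. (k) is inapplicable (the lot is solely residential), so (j) stands. So (a) is unavailable.
Exception (b) is satisfied on its face — a current Standing Certificate is held; the reportable unit count is 45, under the 47 limit; a current Schedule 1 Waiver is held. But: (l) is engaged — the compliance score is 111 points, meeting the 90 points threshold. Exception (b) does not apply.
Exception (c) fails — the Standing Clearance is not current.
Exception (d) does not apply: assembly uses power tools.
Exception (e) does not apply: aggregate throughput is 6,950 units, not under 6,530 units.
None of the exceptions is available; § 76.6 applies in full.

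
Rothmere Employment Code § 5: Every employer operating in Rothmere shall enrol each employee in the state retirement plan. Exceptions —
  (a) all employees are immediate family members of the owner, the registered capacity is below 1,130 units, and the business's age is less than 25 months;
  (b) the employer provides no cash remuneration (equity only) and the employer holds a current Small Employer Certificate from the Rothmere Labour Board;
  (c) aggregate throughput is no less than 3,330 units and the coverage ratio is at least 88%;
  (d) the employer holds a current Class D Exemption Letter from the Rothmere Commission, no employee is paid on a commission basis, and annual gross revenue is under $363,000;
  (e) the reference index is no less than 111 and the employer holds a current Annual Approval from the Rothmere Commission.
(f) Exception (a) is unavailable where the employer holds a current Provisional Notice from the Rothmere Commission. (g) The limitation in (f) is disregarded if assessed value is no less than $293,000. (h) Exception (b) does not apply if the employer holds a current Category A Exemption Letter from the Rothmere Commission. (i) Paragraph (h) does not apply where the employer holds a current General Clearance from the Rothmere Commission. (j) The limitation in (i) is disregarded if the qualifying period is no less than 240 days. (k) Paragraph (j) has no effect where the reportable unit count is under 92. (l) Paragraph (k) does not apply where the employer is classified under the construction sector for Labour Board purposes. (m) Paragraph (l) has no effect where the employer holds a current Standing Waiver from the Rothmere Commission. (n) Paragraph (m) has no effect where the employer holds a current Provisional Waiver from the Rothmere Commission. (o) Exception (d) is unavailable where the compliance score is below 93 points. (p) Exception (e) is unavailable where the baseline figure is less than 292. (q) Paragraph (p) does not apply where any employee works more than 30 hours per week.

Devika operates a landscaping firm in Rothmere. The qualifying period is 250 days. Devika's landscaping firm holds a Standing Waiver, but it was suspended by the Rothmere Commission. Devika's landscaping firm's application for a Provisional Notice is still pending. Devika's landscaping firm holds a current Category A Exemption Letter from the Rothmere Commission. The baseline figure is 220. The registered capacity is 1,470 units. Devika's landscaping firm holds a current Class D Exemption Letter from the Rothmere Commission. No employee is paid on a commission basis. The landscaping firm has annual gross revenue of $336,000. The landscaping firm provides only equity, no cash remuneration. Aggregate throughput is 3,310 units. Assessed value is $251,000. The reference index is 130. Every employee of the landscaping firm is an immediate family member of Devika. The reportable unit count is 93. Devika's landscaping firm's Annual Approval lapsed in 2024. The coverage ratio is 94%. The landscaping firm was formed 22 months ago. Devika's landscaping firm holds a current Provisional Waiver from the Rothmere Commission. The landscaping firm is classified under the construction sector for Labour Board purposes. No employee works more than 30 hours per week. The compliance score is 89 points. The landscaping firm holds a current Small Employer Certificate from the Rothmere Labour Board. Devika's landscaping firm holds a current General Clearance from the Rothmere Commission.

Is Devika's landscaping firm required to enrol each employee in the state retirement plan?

Yes — Devika's landscaping firm must enrol each employee in the state retirement plan.

Exception (a) requires that the registered capacity is below 1,130 units; but the registered capacity is 1,470 units, not below 1,130 units, so (a) is unavailable.
Exception (b): remuneration is equity-only; a current Small Employer Certificate is held — every condition holds. But: (h) operates against (b): a current Category A Exemption Letter is held. (i) is engaged (a current General Clearance is held), but is itself disapplied by (j): (j) operates against (i): the qualifying period is 250 days, meeting the 240 days threshold. (k), which would lift (j), is not triggered — the reportable unit count is 93, not under 92. So (b) is unavailable.
Exception (c) fails — aggregate throughput is 3,310 units, short of 3,330 units.
All of (d)'s requirements are met (a current Class D Exemption Letter is held; no employee is paid on commission; annual gross revenue is $336,000, under the $363,000 limit). However, paragraph (o) must be considered: (o) operates against (d): the compliance score is 89 points, below the 93 points limit. (d) is therefore removed.
Exception (e) does not apply: the Annual Approval is not current.
No exception displaces § 5.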